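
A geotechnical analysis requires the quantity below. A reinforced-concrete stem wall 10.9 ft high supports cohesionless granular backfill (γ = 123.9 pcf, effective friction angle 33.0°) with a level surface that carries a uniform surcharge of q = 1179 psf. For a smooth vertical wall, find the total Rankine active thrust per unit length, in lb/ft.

K_a = tan²(45° − φ/2) = 0.2948.
Soil triangle: ½ K_a γ H² = 0.5×0.2948×123.9×10.9² = 2170 lb/ft.
Surcharge rectangle: K_a q H = 0.2948×1179×10.9 = 3789 lb/ft.
Total = 2170 + 3789 = 5958 lb/ft.

5960 lb/ft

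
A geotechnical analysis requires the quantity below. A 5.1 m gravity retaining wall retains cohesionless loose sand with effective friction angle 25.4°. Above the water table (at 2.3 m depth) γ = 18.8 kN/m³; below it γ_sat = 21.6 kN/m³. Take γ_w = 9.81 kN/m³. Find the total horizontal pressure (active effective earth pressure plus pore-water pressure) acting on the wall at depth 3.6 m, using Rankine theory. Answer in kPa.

36.2 kPa

K_a = (1 − sin φ)/(1 + sin φ) = 0.3996.
γ' = 21.6 − 9.81 = 11.79 kN/m³.
Effective vertical stress at 3.6 m: σ'_v = 18.8×2.3 + 11.79×1.30 = 58.57 kPa.
σ'_h = K_a σ'_v = 0.3996 × 58.57 = 23.41 kPa; u = γ_w × 1.30 = 12.75 kPa.
Total σ_h = 23.41 + 12.75 = 36.16 kPa.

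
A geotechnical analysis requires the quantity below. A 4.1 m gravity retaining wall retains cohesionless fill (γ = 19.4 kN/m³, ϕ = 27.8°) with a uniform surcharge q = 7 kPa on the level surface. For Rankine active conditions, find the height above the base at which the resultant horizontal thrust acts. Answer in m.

K_a = 0.3639.
Triangular part P₁ = ½K_aγH² = 59.34 at H/3 = 1.367 m; rectangular part P₂ = K_a q H = 10.44 at H/2 = 2.050 m.
ȳ = (P₁·1.367 + P₂·2.050)/(P₁+P₂) = 1.469 m.

1.47 m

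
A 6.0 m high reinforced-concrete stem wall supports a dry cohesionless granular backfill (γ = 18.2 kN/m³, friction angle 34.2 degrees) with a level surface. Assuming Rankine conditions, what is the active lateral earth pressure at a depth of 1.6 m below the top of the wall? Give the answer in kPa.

K_a = (1 − sin φ)/(1 + sin φ) = 0.2803.
σ_h = K_a γ z = 0.2803 × 18.2 × 1.6 = 8.164 kPa.

8.16 kPa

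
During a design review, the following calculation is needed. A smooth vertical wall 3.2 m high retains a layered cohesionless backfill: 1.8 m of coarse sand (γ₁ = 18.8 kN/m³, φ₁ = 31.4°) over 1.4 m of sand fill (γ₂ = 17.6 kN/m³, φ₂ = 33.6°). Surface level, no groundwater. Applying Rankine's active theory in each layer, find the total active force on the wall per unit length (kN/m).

K_a1 = tan²(45°−31.4°/2) = 0.3149; K_a2 = tan²(45°−33.6°/2) = 0.2875.
Layer 1: σ at base = K_a1 γ₁ h₁ = 10.66 kPa; P₁ = ½×10.66×1.8 = 9.591.
Layer 2: σ_v at top = γ₁h₁ = 33.84; σ_h top = K_a2×33.84 = 9.729; σ_h base = K_a2×(33.84+17.6×1.4) = 16.81.
P₂ = ½(9.729+16.81)×1.4 = 18.58. Total P_a = 9.591+18.58 = 28.17 kN/m.

28.2 kN/m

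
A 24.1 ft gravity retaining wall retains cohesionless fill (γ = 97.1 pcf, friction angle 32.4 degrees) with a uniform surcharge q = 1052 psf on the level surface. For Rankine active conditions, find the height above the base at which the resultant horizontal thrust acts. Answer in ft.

K_a = 0.3022.
Triangular part P₁ = ½K_aγH² = 8522 at H/3 = 8.033 ft; rectangular part P₂ = K_a q H = 7663 at H/2 = 12.05 ft.
ȳ = (P₁·8.033 + P₂·12.05)/(P₁+P₂) = 9.935 ft.

9.93 ft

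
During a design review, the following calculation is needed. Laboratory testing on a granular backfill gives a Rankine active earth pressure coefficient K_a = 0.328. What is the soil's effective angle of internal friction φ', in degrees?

K_a = tan²(45° − φ/2) ⇒ 45° − φ/2 = arctan(√0.328) = 29.80°.
φ = 2(45° − 29.80°) = 30.40°.

30.4°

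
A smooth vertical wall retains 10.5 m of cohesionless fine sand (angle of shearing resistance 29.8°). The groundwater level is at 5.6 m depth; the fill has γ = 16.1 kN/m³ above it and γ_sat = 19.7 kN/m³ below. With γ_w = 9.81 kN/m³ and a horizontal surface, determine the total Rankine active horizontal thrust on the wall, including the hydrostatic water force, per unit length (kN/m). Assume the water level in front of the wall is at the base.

K_a = tan²(45° − φ/2) = 0.3360.
γ' = 19.7 − 9.81 = 9.890 kN/m³. Depth below WT = 4.9 m.
σ'_h at WT = K_a γ d_w = 30.30 kPa; at base = 30.30 + K_a γ' × 4.9 = 46.58 kPa.
P₁ (0–5.6 m) = ½×30.30×5.6 = 84.83. P₂ (5.6–10.5 m) = ½(30.30+46.58)×4.9 = 188.3.
P_w = ½ γ_w h₂² = 0.5×9.81×4.9² = 117.8. Total = 84.83+188.3+117.8 = 390.9 kN/m.

391 kN/m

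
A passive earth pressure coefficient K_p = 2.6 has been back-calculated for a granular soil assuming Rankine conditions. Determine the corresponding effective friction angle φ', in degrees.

26.4°

K_p = (1+sin φ)/(1−sin φ) ⇒ sin φ = (K_p − 1)/(K_p + 1) = 0.4444.
φ = arcsin(0.4444) = 26.39°.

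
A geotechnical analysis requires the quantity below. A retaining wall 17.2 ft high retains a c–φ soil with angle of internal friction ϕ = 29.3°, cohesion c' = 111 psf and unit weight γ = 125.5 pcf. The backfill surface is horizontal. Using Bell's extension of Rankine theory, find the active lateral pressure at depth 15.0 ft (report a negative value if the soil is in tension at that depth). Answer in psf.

K_a = (1 − sin φ)/(1 + sin φ) = 0.3428.
σ_a = K_a γ z − 2c√K_a = 0.3428×125.5×15.0 − 2×111×0.5855 = 515.4 psf.

515 psf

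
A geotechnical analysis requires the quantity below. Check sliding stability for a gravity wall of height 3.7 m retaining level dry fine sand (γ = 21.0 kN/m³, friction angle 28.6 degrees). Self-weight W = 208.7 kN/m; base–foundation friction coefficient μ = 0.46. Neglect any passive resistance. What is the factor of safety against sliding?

K_a = tan²(45° − 28.6°/2) = 0.3525.
P_a = ½K_aγH² = 0.5×0.3525×21.0×3.7² = 50.68 kN/m, acting at H/3 = 1.233 m above the base.
FS_sliding = μW / P_a = 0.46×208.7 / 50.68 = 1.894.

1.89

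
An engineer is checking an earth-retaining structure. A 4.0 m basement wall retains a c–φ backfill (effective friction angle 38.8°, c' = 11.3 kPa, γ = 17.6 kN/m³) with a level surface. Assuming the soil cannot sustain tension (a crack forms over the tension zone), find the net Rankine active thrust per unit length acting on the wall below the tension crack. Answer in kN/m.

3.52 kN/m

K_a = 0.2296; √K_a = 0.4791.
Tension-crack depth z_c = 2c/(γ√K_a) = 2×11.3/(17.6×0.4791) = 2.680 m.
σ_a at base = K_a γ H − 2c√K_a = 0.2296×17.6×4.0 − 2×11.3×0.4791 = 5.333 kPa.
P_a = ½ × 5.333 × (H − z_c) = 0.5×5.333×1.320 = 3.519 kN/m.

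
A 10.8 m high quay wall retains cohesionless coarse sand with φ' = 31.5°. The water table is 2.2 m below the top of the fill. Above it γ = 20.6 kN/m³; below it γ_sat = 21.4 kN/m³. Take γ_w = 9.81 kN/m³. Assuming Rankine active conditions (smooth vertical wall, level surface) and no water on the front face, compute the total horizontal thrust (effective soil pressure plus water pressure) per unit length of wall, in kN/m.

635 kN/m

K_a = tan²(45° − φ/2) = 0.3136.
γ' = 21.4 − 9.81 = 11.59 kN/m³. Depth below WT = 8.6 m.
σ'_h at WT = K_a γ d_w = 14.21 kPa; at base = 14.21 + K_a γ' × 8.6 = 45.47 kPa.
P₁ (0–2.2 m) = ½×14.21×2.2 = 15.64. P₂ (2.2–10.8 m) = ½(14.21+45.47)×8.6 = 256.7.
P_w = ½ γ_w h₂² = 0.5×9.81×8.6² = 362.8. Total = 15.64+256.7+362.8 = 635.1 kN/m.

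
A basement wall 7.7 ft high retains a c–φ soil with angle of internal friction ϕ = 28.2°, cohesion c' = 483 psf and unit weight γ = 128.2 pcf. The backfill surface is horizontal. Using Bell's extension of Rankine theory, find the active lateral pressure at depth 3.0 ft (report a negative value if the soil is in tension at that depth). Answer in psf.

-440 psf

K_a = (1 − sin φ)/(1 + sin φ) = 0.3582.
σ_a = K_a γ z − 2c√K_a = 0.3582×128.2×3.0 − 2×483×0.5985 = -440.4 psf.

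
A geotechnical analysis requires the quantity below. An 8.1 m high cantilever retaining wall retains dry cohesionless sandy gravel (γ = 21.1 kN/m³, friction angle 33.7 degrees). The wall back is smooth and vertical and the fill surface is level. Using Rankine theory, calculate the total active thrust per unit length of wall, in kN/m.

K_a = tan²(45° − φ/2) = 0.2863.
P_a = ½ K_a γ H² = 0.5 × 0.2863 × 21.1 × 8.1² = 198.2 kN/m.

198 kN/m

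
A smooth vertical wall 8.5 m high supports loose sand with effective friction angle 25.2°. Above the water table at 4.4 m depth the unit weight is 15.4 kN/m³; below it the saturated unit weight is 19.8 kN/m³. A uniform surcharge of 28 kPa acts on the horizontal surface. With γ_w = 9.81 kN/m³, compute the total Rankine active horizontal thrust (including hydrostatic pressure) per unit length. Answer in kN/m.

384 kN/m

K_a = tan²(45° − φ/2) = 0.4027.
γ' = 19.8 − 9.81 = 9.990 kN/m³. h₂ = H − d_w = 4.1 m.
σ'_h: at surface K_a·q = 11.28; at WT K_a(q+γd_w) = 38.57; at base K_a(q+γd_w+γ'h₂) = 55.06 kPa.
P₁ = ½(11.28+38.57)×4.4 = 109.7; P₂ = ½(38.57+55.06)×4.1 = 191.9; P_w = ½γ_w h₂² = 82.45.
Total = 109.7+191.9+82.45 = 384.0 kN/m.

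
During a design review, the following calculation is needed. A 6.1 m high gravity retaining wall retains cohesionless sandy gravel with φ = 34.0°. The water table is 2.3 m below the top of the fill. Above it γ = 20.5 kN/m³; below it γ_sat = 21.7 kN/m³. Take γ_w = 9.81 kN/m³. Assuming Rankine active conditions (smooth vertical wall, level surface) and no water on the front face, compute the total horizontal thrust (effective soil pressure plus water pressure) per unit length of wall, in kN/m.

K_a = tan²(45° − φ/2) = 0.2827.
γ' = 21.7 − 9.81 = 11.89 kN/m³. Depth below WT = 3.8 m.
σ'_h at WT = K_a γ d_w = 13.33 kPa; at base = 13.33 + K_a γ' × 3.8 = 26.10 kPa.
P₁ (0–2.3 m) = ½×13.33×2.3 = 15.33. P₂ (2.3–6.1 m) = ½(13.33+26.10)×3.8 = 74.92.
P_w = ½ γ_w h₂² = 0.5×9.81×3.8² = 70.83. Total = 15.33+74.92+70.83 = 161.1 kN/m.

161 kN/m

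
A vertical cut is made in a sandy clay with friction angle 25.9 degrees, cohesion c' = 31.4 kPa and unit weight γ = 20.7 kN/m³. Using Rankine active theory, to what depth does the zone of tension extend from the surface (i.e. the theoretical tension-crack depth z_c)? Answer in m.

4.85 m

K_a = tan²(45° − 25.9°/2) = 0.3920; √K_a = 0.6261.
The active pressure is zero where K_a γ z = 2c√K_a, so z_c = 2c/(γ√K_a) = 2×31.4/(20.7×0.6261) = 4.846 m.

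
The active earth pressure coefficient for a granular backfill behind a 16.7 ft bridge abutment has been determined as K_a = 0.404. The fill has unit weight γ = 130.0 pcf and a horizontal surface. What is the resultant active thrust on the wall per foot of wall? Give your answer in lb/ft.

P = ½ K_a γ H² = 0.5 × 0.404 × 130.0 × 16.7² = 7324 lb/ft.

7320 lb/ft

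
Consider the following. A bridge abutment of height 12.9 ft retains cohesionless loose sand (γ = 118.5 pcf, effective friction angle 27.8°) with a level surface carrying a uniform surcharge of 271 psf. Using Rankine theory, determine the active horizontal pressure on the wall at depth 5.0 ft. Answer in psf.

314 psf

K_a = (1 − sin φ)/(1 + sin φ) = 0.3639.
σ_v = γz + q = 118.5 × 5.0 + 271 = 863.5 psf.
σ_h = K_a σ_v = 0.3639 × 863.5 = 314.2 psf.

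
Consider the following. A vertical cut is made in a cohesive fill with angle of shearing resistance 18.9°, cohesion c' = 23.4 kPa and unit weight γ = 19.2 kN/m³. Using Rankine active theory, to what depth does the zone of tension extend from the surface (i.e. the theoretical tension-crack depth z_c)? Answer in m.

K_a = tan²(45° − 18.9°/2) = 0.5107; √K_a = 0.7146.
The active pressure is zero where K_a γ z = 2c√K_a, so z_c = 2c/(γ√K_a) = 2×23.4/(19.2×0.7146) = 3.411 m.

3.41 m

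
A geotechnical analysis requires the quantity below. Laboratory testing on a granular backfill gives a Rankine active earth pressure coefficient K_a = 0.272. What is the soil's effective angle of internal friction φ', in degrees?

34.9°

K_a = tan²(45° − φ/2) ⇒ 45° − φ/2 = arctan(√0.272) = 27.54°.
φ = 2(45° − 27.54°) = 34.91°.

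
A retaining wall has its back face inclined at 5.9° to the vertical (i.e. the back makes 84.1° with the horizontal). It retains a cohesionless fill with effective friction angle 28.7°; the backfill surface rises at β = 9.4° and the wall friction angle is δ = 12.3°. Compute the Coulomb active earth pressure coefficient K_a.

K_a = sin²(α+φ) / [sin²α · sin(α−δ) · (1 + √{sin(φ+δ)sin(φ−β) / (sin(α−δ)sin(α+β))})²].
With α = 84.1°, φ = 28.7°, δ = 12.3°, β = 9.4°: K_a = 0.4138.

0.414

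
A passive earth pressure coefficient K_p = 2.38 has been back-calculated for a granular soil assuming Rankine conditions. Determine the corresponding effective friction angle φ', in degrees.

K_p = (1+sin φ)/(1−sin φ) ⇒ sin φ = (K_p − 1)/(K_p + 1) = 0.4083.
φ = arcsin(0.4083) = 24.10°.

24.1°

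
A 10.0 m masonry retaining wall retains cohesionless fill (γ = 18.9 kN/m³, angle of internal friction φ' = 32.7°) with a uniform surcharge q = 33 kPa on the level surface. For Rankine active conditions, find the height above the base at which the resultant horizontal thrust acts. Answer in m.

3.76 m

K_a = 0.2985.
Triangular part P₁ = ½K_aγH² = 282.1 at H/3 = 3.333 m; rectangular part P₂ = K_a q H = 98.50 at H/2 = 5.000 m.
ȳ = (P₁·3.333 + P₂·5.000)/(P₁+P₂) = 3.765 m.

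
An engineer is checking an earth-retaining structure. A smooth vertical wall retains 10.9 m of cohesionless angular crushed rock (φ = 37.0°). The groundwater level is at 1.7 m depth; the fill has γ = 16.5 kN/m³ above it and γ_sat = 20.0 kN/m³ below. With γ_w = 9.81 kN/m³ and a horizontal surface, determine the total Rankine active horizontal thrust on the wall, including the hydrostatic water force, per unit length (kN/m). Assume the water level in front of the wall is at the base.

K_a = tan²(45° − φ/2) = 0.2486.
γ' = 20.0 − 9.81 = 10.19 kN/m³. Depth below WT = 9.2 m.
σ'_h at WT = K_a γ d_w = 6.973 kPa; at base = 6.973 + K_a γ' × 9.2 = 30.28 kPa.
P₁ (0–1.7 m) = ½×6.973×1.7 = 5.927. P₂ (1.7–10.9 m) = ½(6.973+30.28)×9.2 = 171.3.
P_w = ½ γ_w h₂² = 0.5×9.81×9.2² = 415.2. Total = 5.927+171.3+415.2 = 592.4 kN/m.

592 kN/m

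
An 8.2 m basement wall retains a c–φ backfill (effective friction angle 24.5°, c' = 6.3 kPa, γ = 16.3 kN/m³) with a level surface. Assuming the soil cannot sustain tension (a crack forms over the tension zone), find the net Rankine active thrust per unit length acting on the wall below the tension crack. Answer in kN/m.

165 kN/m

K_a = 0.4137; √K_a = 0.6432.
Tension-crack depth z_c = 2c/(γ√K_a) = 2×6.3/(16.3×0.6432) = 1.202 m.
σ_a at base = K_a γ H − 2c√K_a = 0.4137×16.3×8.2 − 2×6.3×0.6432 = 47.20 kPa.
P_a = ½ × 47.20 × (H − z_c) = 0.5×47.20×6.998 = 165.1 kN/m.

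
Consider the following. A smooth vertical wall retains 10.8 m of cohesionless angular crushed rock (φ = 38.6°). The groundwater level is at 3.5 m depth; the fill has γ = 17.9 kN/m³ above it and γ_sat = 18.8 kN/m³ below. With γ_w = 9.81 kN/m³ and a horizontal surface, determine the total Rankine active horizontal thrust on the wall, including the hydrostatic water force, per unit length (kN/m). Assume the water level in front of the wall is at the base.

448 kN/m

K_a = tan²(45° − φ/2) = 0.2316.
γ' = 18.8 − 9.81 = 8.990 kN/m³. Depth below WT = 7.3 m.
σ'_h at WT = K_a γ d_w = 14.51 kPa; at base = 14.51 + K_a γ' × 7.3 = 29.71 kPa.
P₁ (0–3.5 m) = ½×14.51×3.5 = 25.39. P₂ (3.5–10.8 m) = ½(14.51+29.71)×7.3 = 161.4.
P_w = ½ γ_w h₂² = 0.5×9.81×7.3² = 261.4. Total = 25.39+161.4+261.4 = 448.2 kN/m.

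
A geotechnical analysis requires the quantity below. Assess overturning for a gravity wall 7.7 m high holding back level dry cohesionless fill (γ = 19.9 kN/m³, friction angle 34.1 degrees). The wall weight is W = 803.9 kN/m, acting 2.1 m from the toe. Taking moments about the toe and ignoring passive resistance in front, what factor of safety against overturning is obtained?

3.96

K_a = tan²(45° − 34.1°/2) = 0.2815.
P_a = ½K_aγH² = 0.5×0.2815×19.9×7.7² = 166.1 kN/m, acting at H/3 = 2.567 m above the base.
Overturning moment M_o = P_a × H/3 = 166.1 × 2.567 = 426.3.
Resisting moment M_r = W × 2.1 = 803.9 × 2.1 = 1688.
FS_overturning = M_r/M_o = 1688/426.3 = 3.960.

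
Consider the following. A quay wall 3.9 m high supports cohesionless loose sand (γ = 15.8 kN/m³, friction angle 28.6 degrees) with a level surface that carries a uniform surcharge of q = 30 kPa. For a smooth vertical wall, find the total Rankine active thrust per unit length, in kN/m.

K_a = tan²(45° − φ/2) = 0.3525.
Soil triangle: ½ K_a γ H² = 0.5×0.3525×15.8×3.9² = 42.36 kN/m.
Surcharge rectangle: K_a q H = 0.3525×30×3.9 = 41.25 kN/m.
Total = 42.36 + 41.25 = 83.61 kN/m.

83.6 kN/m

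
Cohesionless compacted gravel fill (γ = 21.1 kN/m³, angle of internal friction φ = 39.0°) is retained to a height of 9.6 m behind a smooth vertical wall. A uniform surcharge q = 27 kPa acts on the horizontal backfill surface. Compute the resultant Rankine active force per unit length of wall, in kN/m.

280 kN/m

K_a = tan²(45° − φ/2) = 0.2275.
Soil triangle: ½ K_a γ H² = 0.5×0.2275×21.1×9.6² = 221.2 kN/m.
Surcharge rectangle: K_a q H = 0.2275×27×9.6 = 58.97 kN/m.
Total = 221.2 + 58.97 = 280.2 kN/m.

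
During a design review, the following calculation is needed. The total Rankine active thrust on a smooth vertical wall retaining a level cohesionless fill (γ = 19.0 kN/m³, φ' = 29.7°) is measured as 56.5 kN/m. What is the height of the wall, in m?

K_a = 0.3374. P_a = ½ K_a γ H² ⇒ H = √(2P_a/(K_a γ)).
H = √(2×56.5/(0.3374×19.0)) = 4.199 m.

4.20 m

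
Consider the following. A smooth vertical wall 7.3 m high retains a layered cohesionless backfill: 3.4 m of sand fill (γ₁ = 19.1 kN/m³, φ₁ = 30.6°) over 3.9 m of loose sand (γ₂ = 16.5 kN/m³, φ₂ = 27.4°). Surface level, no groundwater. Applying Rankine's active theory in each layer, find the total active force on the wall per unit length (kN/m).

176 kN/m

K_a1 = tan²(45°−30.6°/2) = 0.3253; K_a2 = tan²(45°−27.4°/2) = 0.3697.
Layer 1: σ at base = K_a1 γ₁ h₁ = 21.13 kPa; P₁ = ½×21.13×3.4 = 35.92.
Layer 2: σ_v at top = γ₁h₁ = 64.94; σ_h top = K_a2×64.94 = 24.01; σ_h base = K_a2×(64.94+16.5×3.9) = 47.80.
P₂ = ½(24.01+47.80)×3.9 = 140.0. Total P_a = 35.92+140.0 = 175.9 kN/m.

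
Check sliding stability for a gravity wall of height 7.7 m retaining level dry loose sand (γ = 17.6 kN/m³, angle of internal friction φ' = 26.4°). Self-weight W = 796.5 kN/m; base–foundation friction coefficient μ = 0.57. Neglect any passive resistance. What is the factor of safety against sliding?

K_a = tan²(45° − 26.4°/2) = 0.3844.
P_a = ½K_aγH² = 0.5×0.3844×17.6×7.7² = 200.6 kN/m, acting at H/3 = 2.567 m above the base.
FS_sliding = μW / P_a = 0.57×796.5 / 200.6 = 2.263.

2.26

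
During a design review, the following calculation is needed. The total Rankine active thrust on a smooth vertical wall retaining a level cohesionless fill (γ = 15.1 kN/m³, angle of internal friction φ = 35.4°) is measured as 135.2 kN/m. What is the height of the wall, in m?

K_a = 0.2664. P_a = ½ K_a γ H² ⇒ H = √(2P_a/(K_a γ)).
H = √(2×135.2/(0.2664×15.1)) = 8.199 m.

8.20 m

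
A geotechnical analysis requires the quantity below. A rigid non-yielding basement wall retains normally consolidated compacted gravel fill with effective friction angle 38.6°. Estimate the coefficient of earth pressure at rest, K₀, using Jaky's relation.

K₀ = 1 − sin φ' = 1 − sin 38.6° = 0.3761.

0.376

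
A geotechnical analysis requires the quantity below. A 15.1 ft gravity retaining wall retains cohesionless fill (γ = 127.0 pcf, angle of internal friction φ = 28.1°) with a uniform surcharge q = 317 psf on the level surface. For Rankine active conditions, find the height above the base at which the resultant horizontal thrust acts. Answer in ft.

K_a = 0.3596.
Triangular part P₁ = ½K_aγH² = 5207 at H/3 = 5.033 ft; rectangular part P₂ = K_a q H = 1721 at H/2 = 7.550 ft.
ȳ = (P₁·5.033 + P₂·7.550)/(P₁+P₂) = 5.659 ft.

5.66 ft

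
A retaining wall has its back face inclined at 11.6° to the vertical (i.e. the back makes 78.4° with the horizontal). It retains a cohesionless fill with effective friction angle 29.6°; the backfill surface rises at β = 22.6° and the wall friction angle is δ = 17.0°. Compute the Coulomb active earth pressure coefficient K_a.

K_a = sin²(α+φ) / [sin²α · sin(α−δ) · (1 + √{sin(φ+δ)sin(φ−β) / (sin(α−δ)sin(α+β))})²].
With α = 78.4°, φ = 29.6°, δ = 17.0°, β = 22.6°: K_a = 0.6157.

0.616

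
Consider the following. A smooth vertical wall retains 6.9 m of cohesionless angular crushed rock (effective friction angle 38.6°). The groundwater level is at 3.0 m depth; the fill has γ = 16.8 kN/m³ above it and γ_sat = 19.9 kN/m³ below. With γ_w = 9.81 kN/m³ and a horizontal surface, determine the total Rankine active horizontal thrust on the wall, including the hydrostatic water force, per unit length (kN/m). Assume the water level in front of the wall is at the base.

155 kN/m

K_a = tan²(45° − φ/2) = 0.2316.
γ' = 19.9 − 9.81 = 10.09 kN/m³. Depth below WT = 3.9 m.
σ'_h at WT = K_a γ d_w = 11.67 kPa; at base = 11.67 + K_a γ' × 3.9 = 20.79 kPa.
P₁ (0–3.0 m) = ½×11.67×3.0 = 17.51. P₂ (3.0–6.9 m) = ½(11.67+20.79)×3.9 = 63.30.
P_w = ½ γ_w h₂² = 0.5×9.81×3.9² = 74.61. Total = 17.51+63.30+74.61 = 155.4 kN/m.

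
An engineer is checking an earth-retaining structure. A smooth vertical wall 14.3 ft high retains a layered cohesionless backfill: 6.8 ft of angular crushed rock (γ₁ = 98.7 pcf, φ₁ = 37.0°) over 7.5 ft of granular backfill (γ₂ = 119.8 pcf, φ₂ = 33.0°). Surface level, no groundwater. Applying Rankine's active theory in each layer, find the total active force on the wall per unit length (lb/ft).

K_a1 = tan²(45°−37.0°/2) = 0.2486; K_a2 = tan²(45°−33.0°/2) = 0.2948.
Layer 1: σ at base = K_a1 γ₁ h₁ = 166.8 psf; P₁ = ½×166.8×6.8 = 567.3.
Layer 2: σ_v at top = γ₁h₁ = 671.2; σ_h top = K_a2×671.2 = 197.9; σ_h base = K_a2×(671.2+119.8×7.5) = 462.7.
P₂ = ½(197.9+462.7)×7.5 = 2477. Total P_a = 567.3+2477 = 3044 lb/ft.

3040 lb/ft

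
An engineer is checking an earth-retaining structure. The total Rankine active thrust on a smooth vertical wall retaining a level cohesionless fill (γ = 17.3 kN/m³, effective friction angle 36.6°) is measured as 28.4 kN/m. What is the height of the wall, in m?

K_a = 0.2530. P_a = ½ K_a γ H² ⇒ H = √(2P_a/(K_a γ)).
H = √(2×28.4/(0.2530×17.3)) = 3.603 m.

3.60 m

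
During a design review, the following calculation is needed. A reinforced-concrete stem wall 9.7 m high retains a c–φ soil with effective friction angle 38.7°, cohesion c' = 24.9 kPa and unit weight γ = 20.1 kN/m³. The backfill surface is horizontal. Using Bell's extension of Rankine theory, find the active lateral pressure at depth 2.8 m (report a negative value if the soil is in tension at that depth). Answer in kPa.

-10.9 kPa

K_a = (1 − sin φ)/(1 + sin φ) = 0.2306.
σ_a = K_a γ z − 2c√K_a = 0.2306×20.1×2.8 − 2×24.9×0.4802 = -10.94 kPa.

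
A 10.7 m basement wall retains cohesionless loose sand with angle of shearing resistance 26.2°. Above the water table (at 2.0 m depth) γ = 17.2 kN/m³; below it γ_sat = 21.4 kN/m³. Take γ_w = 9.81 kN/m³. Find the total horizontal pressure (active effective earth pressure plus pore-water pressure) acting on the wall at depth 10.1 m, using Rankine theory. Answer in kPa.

129 kPa

K_a = (1 − sin φ)/(1 + sin φ) = 0.3874.
γ' = 21.4 − 9.81 = 11.59 kN/m³.
Effective vertical stress at 10.1 m: σ'_v = 17.2×2.0 + 11.59×8.10 = 128.3 kPa.
σ'_h = K_a σ'_v = 0.3874 × 128.3 = 49.70 kPa; u = γ_w × 8.10 = 79.46 kPa.
Total σ_h = 49.70 + 79.46 = 129.2 kPa.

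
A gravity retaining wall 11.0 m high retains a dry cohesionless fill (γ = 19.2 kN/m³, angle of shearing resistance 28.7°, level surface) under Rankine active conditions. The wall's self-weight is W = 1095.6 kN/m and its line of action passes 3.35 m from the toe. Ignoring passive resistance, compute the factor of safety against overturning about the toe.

K_a = tan²(45° − 28.7°/2) = 0.3511.
P_a = ½K_aγH² = 0.5×0.3511×19.2×11.0² = 407.9 kN/m, acting at H/3 = 3.667 m above the base.
Overturning moment M_o = P_a × H/3 = 407.9 × 3.667 = 1496.
Resisting moment M_r = W × 3.35 = 1095.6 × 3.35 = 3670.
FS_overturning = M_r/M_o = 3670/1496 = 2.454.

2.45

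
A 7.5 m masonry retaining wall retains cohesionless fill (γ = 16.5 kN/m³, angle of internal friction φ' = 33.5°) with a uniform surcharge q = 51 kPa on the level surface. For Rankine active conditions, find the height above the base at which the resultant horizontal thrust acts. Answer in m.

3.06 m

K_a = 0.2887.
Triangular part P₁ = ½K_aγH² = 134.0 at H/3 = 2.500 m; rectangular part P₂ = K_a q H = 110.4 at H/2 = 3.750 m.
ȳ = (P₁·2.500 + P₂·3.750)/(P₁+P₂) = 3.065 m.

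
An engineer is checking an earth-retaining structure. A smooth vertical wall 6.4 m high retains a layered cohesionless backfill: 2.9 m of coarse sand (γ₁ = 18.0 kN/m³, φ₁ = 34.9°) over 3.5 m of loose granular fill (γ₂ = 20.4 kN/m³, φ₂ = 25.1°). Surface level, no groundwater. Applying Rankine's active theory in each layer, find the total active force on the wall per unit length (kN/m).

145 kN/m

K_a1 = tan²(45°−34.9°/2) = 0.2721; K_a2 = tan²(45°−25.1°/2) = 0.4043.
Layer 1: σ at base = K_a1 γ₁ h₁ = 14.21 kPa; P₁ = ½×14.21×2.9 = 20.60.
Layer 2: σ_v at top = γ₁h₁ = 52.20; σ_h top = K_a2×52.20 = 21.10; σ_h base = K_a2×(52.20+20.4×3.5) = 49.97.
P₂ = ½(21.10+49.97)×3.5 = 124.4. Total P_a = 20.60+124.4 = 145.0 kN/m.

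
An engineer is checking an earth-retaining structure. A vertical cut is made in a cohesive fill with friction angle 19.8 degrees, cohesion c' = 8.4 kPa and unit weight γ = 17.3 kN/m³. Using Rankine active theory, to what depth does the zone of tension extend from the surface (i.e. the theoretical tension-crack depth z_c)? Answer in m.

K_a = tan²(45° − 19.8°/2) = 0.4939; √K_a = 0.7028.
The active pressure is zero where K_a γ z = 2c√K_a, so z_c = 2c/(γ√K_a) = 2×8.4/(17.3×0.7028) = 1.382 m.

1.38 m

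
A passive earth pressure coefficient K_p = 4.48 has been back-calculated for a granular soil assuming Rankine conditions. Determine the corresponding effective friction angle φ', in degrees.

K_p = (1+sin φ)/(1−sin φ) ⇒ sin φ = (K_p − 1)/(K_p + 1) = 0.6350.
φ = arcsin(0.6350) = 39.42°.

39.4°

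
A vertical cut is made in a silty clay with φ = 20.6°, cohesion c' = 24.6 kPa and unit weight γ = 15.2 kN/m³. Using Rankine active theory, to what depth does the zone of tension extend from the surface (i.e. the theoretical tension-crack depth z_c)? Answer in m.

K_a = tan²(45° − 20.6°/2) = 0.4795; √K_a = 0.6924.
The active pressure is zero where K_a γ z = 2c√K_a, so z_c = 2c/(γ√K_a) = 2×24.6/(15.2×0.6924) = 4.675 m.

4.67 m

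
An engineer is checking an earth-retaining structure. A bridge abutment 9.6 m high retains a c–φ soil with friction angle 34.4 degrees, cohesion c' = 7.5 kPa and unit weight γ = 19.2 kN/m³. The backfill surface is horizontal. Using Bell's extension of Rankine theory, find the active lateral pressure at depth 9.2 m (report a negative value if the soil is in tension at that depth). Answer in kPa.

K_a = (1 − sin φ)/(1 + sin φ) = 0.2780.
σ_a = K_a γ z − 2c√K_a = 0.2780×19.2×9.2 − 2×7.5×0.5272 = 41.19 kPa.

41.2 kPa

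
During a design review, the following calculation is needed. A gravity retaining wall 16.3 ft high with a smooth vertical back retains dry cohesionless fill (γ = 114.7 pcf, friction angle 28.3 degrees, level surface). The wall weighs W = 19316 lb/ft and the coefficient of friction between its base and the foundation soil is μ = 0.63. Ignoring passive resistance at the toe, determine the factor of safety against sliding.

K_a = tan²(45° − 28.3°/2) = 0.3568.
P_a = ½K_aγH² = 0.5×0.3568×114.7×16.3² = 5436 lb/ft, acting at H/3 = 5.433 ft above the base.
FS_sliding = μW / P_a = 0.63×19316 / 5436 = 2.239.

2.24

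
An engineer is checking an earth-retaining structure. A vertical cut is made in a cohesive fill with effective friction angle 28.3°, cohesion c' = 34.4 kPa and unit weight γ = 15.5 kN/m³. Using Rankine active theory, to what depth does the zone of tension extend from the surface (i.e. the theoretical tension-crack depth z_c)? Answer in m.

K_a = tan²(45° − 28.3°/2) = 0.3568; √K_a = 0.5973.
The active pressure is zero where K_a γ z = 2c√K_a, so z_c = 2c/(γ√K_a) = 2×34.4/(15.5×0.5973) = 7.431 m.

7.43 m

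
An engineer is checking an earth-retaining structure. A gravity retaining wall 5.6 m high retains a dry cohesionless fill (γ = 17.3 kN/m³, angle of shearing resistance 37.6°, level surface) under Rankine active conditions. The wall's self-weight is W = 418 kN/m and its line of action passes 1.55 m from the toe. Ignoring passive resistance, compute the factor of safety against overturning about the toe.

5.28

K_a = tan²(45° − 37.6°/2) = 0.2421.
P_a = ½K_aγH² = 0.5×0.2421×17.3×5.6² = 65.68 kN/m, acting at H/3 = 1.867 m above the base.
Overturning moment M_o = P_a × H/3 = 65.68 × 1.867 = 122.6.
Resisting moment M_r = W × 1.55 = 418 × 1.55 = 647.9.
FS_overturning = M_r/M_o = 647.9/122.6 = 5.285.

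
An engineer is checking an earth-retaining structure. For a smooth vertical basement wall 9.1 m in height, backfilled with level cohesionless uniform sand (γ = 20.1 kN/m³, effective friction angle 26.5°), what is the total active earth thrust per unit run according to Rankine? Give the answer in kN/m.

319 kN/m

K_a = tan²(45° − φ/2) = 0.3829.
P_a = ½ K_a γ H² = 0.5 × 0.3829 × 20.1 × 9.1² = 318.7 kN/m.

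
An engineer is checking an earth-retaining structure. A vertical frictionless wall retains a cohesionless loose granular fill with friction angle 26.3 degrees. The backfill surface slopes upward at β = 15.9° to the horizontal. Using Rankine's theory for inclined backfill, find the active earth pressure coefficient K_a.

0.450

K_a = cos β · (cos β − √(cos²β − cos²φ)) / (cos β + √(cos²β − cos²φ)).
cos β = 0.9617, cos φ = 0.8965, √(cos²β − cos²φ) = 0.3482.
K_a = 0.9617 × (0.9617 − 0.3482)/(0.9617 + 0.3482) = 0.4504.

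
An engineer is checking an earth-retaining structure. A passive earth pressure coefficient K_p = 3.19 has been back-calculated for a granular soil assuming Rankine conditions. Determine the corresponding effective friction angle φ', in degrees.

31.5°

K_p = (1+sin φ)/(1−sin φ) ⇒ sin φ = (K_p − 1)/(K_p + 1) = 0.5227.
φ = arcsin(0.5227) = 31.51°.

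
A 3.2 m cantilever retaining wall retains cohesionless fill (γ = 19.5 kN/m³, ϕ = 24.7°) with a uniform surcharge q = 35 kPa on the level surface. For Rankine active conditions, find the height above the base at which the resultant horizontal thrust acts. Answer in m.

1.35 m

K_a = 0.4106.
Triangular part P₁ = ½K_aγH² = 40.99 at H/3 = 1.067 m; rectangular part P₂ = K_a q H = 45.98 at H/2 = 1.600 m.
ȳ = (P₁·1.067 + P₂·1.600)/(P₁+P₂) = 1.349 m.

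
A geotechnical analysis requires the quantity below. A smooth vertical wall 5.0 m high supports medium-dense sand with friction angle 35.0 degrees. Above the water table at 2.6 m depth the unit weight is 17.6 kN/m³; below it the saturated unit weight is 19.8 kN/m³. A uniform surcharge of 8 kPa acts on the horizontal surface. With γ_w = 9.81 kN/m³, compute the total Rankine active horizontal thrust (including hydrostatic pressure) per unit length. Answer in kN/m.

K_a = tan²(45° − φ/2) = 0.2710.
γ' = 19.8 − 9.81 = 9.990 kN/m³. h₂ = H − d_w = 2.4 m.
σ'_h: at surface K_a·q = 2.168; at WT K_a(q+γd_w) = 14.57; at base K_a(q+γd_w+γ'h₂) = 21.07 kPa.
P₁ = ½(2.168+14.57)×2.6 = 21.76; P₂ = ½(14.57+21.07)×2.4 = 42.76; P_w = ½γ_w h₂² = 28.25.
Total = 21.76+42.76+28.25 = 92.77 kN/m.

92.8 kN/m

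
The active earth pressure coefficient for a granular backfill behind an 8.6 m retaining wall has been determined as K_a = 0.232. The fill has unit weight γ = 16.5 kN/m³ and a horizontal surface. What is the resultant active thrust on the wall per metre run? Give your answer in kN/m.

142 kN/m

P = ½ K_a γ H² = 0.5 × 0.232 × 16.5 × 8.6² = 141.6 kN/m.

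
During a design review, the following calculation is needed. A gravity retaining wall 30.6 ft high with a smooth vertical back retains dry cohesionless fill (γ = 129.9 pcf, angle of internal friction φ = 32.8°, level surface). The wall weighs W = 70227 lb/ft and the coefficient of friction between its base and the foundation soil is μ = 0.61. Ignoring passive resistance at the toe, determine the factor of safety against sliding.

2.37

K_a = tan²(45° − 32.8°/2) = 0.2973.
P_a = ½K_aγH² = 0.5×0.2973×129.9×30.6² = 18080 lb/ft, acting at H/3 = 10.20 ft above the base.
FS_sliding = μW / P_a = 0.61×70227 / 18080 = 2.370.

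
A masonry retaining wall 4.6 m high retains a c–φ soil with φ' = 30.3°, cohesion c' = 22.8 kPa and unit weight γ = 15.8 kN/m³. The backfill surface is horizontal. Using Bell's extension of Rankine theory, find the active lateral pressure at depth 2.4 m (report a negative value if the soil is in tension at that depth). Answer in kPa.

K_a = (1 − sin φ)/(1 + sin φ) = 0.3293.
σ_a = K_a γ z − 2c√K_a = 0.3293×15.8×2.4 − 2×22.8×0.5739 = -13.68 kPa.

-13.7 kPa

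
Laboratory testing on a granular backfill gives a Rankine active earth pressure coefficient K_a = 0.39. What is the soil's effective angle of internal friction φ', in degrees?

26.0°

K_a = tan²(45° − φ/2) ⇒ 45° − φ/2 = arctan(√0.39) = 31.98°.
φ = 2(45° − 31.98°) = 26.03°.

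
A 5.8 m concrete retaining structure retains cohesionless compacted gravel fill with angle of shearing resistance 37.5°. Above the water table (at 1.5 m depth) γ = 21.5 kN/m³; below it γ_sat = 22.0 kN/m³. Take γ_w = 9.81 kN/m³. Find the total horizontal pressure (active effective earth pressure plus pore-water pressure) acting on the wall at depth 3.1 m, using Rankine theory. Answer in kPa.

K_a = (1 − sin φ)/(1 + sin φ) = 0.2432.
γ' = 22.0 − 9.81 = 12.19 kN/m³.
Effective vertical stress at 3.1 m: σ'_v = 21.5×1.5 + 12.19×1.60 = 51.75 kPa.
σ'_h = K_a σ'_v = 0.2432 × 51.75 = 12.59 kPa; u = γ_w × 1.60 = 15.70 kPa.
Total σ_h = 12.59 + 15.70 = 28.28 kPa.

28.3 kPa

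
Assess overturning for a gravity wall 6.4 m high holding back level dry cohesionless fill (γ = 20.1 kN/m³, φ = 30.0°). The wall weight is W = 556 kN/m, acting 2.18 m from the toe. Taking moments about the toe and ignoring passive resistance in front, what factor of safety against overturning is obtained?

4.14

K_a = tan²(45° − 30.0°/2) = 0.3333.
P_a = ½K_aγH² = 0.5×0.3333×20.1×6.4² = 137.2 kN/m, acting at H/3 = 2.133 m above the base.
Overturning moment M_o = P_a × H/3 = 137.2 × 2.133 = 292.7.
Resisting moment M_r = W × 2.18 = 556 × 2.18 = 1212.
FS_overturning = M_r/M_o = 1212/292.7 = 4.141.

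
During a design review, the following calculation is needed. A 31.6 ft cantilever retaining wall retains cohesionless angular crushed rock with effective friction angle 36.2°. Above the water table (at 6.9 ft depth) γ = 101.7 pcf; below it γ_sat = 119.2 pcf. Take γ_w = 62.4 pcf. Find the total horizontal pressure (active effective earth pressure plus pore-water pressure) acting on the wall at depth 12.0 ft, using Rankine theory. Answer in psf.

K_a = (1 − sin φ)/(1 + sin φ) = 0.2574.
γ' = 119.2 − 62.4 = 56.80 pcf.
Effective vertical stress at 12.0 ft: σ'_v = 101.7×6.9 + 56.80×5.10 = 991.4 psf.
σ'_h = K_a σ'_v = 0.2574 × 991.4 = 255.2 psf; u = γ_w × 5.10 = 318.2 psf.
Total σ_h = 255.2 + 318.2 = 573.4 psf.

573 psf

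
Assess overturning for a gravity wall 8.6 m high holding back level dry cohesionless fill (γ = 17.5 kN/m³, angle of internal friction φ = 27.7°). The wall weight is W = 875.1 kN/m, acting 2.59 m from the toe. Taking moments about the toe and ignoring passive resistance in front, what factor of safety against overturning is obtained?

3.34

K_a = tan²(45° − 27.7°/2) = 0.3653.
P_a = ½K_aγH² = 0.5×0.3653×17.5×8.6² = 236.4 kN/m, acting at H/3 = 2.867 m above the base.
Overturning moment M_o = P_a × H/3 = 236.4 × 2.867 = 677.8.
Resisting moment M_r = W × 2.59 = 875.1 × 2.59 = 2267.
FS_overturning = M_r/M_o = 2267/677.8 = 3.344.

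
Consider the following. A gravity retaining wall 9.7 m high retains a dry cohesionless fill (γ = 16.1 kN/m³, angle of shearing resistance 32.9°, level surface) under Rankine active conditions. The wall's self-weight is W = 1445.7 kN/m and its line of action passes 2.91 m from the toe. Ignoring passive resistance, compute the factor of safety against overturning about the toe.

K_a = tan²(45° − 32.9°/2) = 0.2960.
P_a = ½K_aγH² = 0.5×0.2960×16.1×9.7² = 224.2 kN/m, acting at H/3 = 3.233 m above the base.
Overturning moment M_o = P_a × H/3 = 224.2 × 3.233 = 725.0.
Resisting moment M_r = W × 2.91 = 1445.7 × 2.91 = 4207.
FS_overturning = M_r/M_o = 4207/725.0 = 5.803.

5.80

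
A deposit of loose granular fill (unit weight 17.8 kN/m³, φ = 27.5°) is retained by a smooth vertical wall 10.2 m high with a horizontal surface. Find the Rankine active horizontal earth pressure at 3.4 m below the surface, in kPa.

K_a = (1 − sin φ)/(1 + sin φ) = 0.3682.
σ_h = K_a γ z = 0.3682 × 17.8 × 3.4 = 22.28 kPa.

22.3 kPa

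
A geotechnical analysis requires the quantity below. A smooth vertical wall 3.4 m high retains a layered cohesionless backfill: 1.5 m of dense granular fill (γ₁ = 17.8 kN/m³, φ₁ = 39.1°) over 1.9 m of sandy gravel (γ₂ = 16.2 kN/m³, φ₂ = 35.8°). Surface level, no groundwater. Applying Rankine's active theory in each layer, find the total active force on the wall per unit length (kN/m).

K_a1 = tan²(45°−39.1°/2) = 0.2265; K_a2 = tan²(45°−35.8°/2) = 0.2619.
Layer 1: σ at base = K_a1 γ₁ h₁ = 6.047 kPa; P₁ = ½×6.047×1.5 = 4.535.
Layer 2: σ_v at top = γ₁h₁ = 26.70; σ_h top = K_a2×26.70 = 6.992; σ_h base = K_a2×(26.70+16.2×1.9) = 15.05.
P₂ = ½(6.992+15.05)×1.9 = 20.94. Total P_a = 4.535+20.94 = 25.48 kN/m.

25.5 kN/m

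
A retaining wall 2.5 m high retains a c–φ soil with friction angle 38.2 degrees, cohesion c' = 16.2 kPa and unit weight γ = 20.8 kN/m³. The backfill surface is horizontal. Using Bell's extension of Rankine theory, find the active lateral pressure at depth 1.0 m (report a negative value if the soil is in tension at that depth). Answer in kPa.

-10.8 kPa

K_a = (1 − sin φ)/(1 + sin φ) = 0.2358.
σ_a = K_a γ z − 2c√K_a = 0.2358×20.8×1.0 − 2×16.2×0.4856 = -10.83 kPa.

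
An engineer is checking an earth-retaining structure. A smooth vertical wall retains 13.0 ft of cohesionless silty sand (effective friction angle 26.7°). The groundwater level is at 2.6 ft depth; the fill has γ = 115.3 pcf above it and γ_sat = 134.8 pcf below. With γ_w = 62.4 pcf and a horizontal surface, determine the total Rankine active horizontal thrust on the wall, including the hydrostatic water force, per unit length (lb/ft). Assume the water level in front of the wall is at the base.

6190 lb/ft

K_a = tan²(45° − φ/2) = 0.3800.
γ' = 134.8 − 62.4 = 72.40 pcf. Depth below WT = 10.4 ft.
σ'_h at WT = K_a γ d_w = 113.9 psf; at base = 113.9 + K_a γ' × 10.4 = 400.0 psf.
P₁ (0–2.6 ft) = ½×113.9×2.6 = 148.1. P₂ (2.6–13.0 ft) = ½(113.9+400.0)×10.4 = 2672.
P_w = ½ γ_w h₂² = 0.5×62.4×10.4² = 3375. Total = 148.1+2672+3375 = 6195 lb/ft.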